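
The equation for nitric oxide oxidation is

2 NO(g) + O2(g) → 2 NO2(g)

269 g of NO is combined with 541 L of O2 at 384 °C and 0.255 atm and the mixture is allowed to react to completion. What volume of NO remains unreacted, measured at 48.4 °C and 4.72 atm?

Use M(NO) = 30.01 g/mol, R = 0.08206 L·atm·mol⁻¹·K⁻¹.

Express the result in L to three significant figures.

n(NO) = 269 / 30.01 = 8.964 mol
n(O2) = PV/RT = (0.255 × 541) / (0.08206 × 657.15) = 2.558 mol
For 8.964 mol NO, stoichiometry requires (1/2) × 8.964 = 4.482 mol O2; 2.558 mol is available, so O2 is limiting.
n(NO) consumed = (2/1) × 2.558 = 5.116 mol; remaining = 8.964 − 5.116 = 3.848 mol
V(NO) = nRT/P = 3.848 × 0.08206 × 321.55 / 4.72 = 21.51 L

21.5 L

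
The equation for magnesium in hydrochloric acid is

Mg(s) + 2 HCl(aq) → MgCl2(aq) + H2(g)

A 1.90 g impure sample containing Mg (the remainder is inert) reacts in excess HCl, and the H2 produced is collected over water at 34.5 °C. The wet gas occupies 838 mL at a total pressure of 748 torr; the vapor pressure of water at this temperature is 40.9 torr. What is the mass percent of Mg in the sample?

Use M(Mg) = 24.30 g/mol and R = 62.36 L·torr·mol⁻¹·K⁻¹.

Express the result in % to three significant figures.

39.5 %

P(H2) = 748 − 40.9 = 707.1 torr
n(H2) = PV/RT = (707.1 × 0.8380) / (62.36 × 307.65) = 0.03089 mol
n(Mg) = (1/1) × 0.03089 = 0.03089 mol
m(Mg) = 0.03089 × 24.30 = 0.7506 g
%Mg = 0.7506 / 1.90 × 100 = 39.51%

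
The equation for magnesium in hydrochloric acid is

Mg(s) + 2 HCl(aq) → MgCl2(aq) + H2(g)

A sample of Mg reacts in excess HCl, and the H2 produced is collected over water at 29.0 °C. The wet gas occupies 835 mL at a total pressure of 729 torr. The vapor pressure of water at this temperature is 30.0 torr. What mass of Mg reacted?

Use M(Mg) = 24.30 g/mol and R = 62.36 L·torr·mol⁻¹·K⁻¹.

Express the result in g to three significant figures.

P(H2) = 729 − 30.0 = 699.0 torr
n(H2) = PV/RT = (699.0 × 0.8350) / (62.36 × 302.15) = 0.03098 mol
n(Mg) = (1/1) × 0.03098 = 0.03098 mol
m(Mg) = 0.03098 × 24.30 = 0.7528 g

0.753 g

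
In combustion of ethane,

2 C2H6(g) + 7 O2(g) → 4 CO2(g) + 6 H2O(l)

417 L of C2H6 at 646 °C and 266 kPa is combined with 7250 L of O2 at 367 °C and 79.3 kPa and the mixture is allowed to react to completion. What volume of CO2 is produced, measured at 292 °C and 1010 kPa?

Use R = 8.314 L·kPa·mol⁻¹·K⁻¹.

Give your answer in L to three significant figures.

135 L

n(C2H6) = PV/RT = (266 × 417) / (8.314 × 919.15) = 14.52 mol
n(O2) = PV/RT = (79.3 × 7250) / (8.314 × 640.15) = 108.0 mol
For 14.52 mol C2H6, stoichiometry requires (7/2) × 14.52 = 50.82 mol O2; 108.0 mol is available, so C2H6 is limiting.
n(CO2) = (4/2) × 14.52 = 29.04 mol
V(CO2) = nRT/P = 29.04 × 8.314 × 565.15 / 1010 = 135.1 L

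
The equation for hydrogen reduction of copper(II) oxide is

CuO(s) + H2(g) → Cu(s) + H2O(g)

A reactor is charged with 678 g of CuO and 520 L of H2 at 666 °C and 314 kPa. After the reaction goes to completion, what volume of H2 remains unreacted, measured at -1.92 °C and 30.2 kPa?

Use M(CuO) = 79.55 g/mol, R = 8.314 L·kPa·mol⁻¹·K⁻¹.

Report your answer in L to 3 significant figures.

n(CuO) = 678 / 79.55 = 8.523 mol
n(H2) = PV/RT = (314 × 520) / (8.314 × 939.15) = 20.91 mol
For 8.523 mol CuO, stoichiometry requires (1/1) × 8.523 = 8.523 mol H2; 20.91 mol is available, so CuO is limiting.
n(H2) consumed = (1/1) × 8.523 = 8.523 mol; remaining = 20.91 − 8.523 = 12.39 mol
V(H2) = nRT/P = 12.39 × 8.314 × 271.23 / 30.2 = 925.1 L

925 L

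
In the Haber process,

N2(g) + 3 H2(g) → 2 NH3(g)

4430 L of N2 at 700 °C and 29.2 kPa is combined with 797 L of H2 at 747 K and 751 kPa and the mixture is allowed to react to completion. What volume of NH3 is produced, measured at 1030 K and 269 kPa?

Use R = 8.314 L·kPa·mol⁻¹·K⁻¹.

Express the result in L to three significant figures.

n(N2) = PV/RT = (29.2 × 4430) / (8.314 × 973.15) = 15.99 mol
n(H2) = PV/RT = (751 × 797) / (8.314 × 747) = 96.38 mol
For 15.99 mol N2, stoichiometry requires (3/1) × 15.99 = 47.97 mol H2; 96.38 mol is available, so N2 is limiting.
n(NH3) = (2/1) × 15.99 = 31.98 mol
V(NH3) = nRT/P = 31.98 × 8.314 × 1030 / 269 = 1018 L

1020 L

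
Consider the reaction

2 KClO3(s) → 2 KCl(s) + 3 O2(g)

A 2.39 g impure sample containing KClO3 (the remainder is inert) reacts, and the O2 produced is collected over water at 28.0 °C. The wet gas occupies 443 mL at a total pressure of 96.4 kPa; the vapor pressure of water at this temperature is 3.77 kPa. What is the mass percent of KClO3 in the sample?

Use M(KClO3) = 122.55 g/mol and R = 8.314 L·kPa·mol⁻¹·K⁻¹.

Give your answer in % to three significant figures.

56.0 %

P(O2) = 96.4 − 3.77 = 92.63 kPa
n(O2) = PV/RT = (92.63 × 0.4430) / (8.314 × 301.15) = 0.01639 mol
n(KClO3) = (2/3) × 0.01639 = 0.01093 mol
m(KClO3) = 0.01093 × 122.55 = 1.339 g
%KClO3 = 1.339 / 2.39 × 100 = 56.03%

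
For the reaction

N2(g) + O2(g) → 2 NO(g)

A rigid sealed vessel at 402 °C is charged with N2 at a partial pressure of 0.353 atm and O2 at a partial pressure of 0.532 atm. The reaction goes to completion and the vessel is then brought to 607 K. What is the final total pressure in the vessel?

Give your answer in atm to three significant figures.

Because the vessel is rigid and T is held at 402 °C, work the stoichiometry in partial pressures (P_i = n_iRT/V).
P(O2) required for 0.353 atm of N2 = (1/1) × 0.353 = 0.3530 atm; available 0.532 atm, so N2 is limiting.
P(O2) remaining = 0.532 − (1/1) × 0.353 = 0.1790 atm
P(gaseous products) = (2)/1 × 0.353 = 0.7060 atm
P_total at 402 °C = 0.1790 + 0.7060 = 0.8850 atm
Scaling to 607 K: P = 0.8850 × 607/675.15 = 0.7957 atm

0.796 atm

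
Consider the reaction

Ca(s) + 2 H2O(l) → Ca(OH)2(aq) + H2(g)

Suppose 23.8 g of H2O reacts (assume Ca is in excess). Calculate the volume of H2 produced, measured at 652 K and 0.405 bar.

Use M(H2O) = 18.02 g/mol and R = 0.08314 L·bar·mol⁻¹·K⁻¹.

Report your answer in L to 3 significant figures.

88.4 L

n(H2O) = 23.80 / 18.02 = 1.321 mol
n(H2) = (1/2) × 1.321 = 0.6605 mol
V = nRT/P = 0.6605 × 0.08314 × 652 / 0.405 = 88.40 L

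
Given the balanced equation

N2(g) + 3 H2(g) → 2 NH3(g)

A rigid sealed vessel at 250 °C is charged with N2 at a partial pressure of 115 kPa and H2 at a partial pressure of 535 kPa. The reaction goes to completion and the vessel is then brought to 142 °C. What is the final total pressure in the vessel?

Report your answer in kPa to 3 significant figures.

333 kPa

Because the vessel is rigid and T is held at 250 °C, work the stoichiometry in partial pressures (P_i = n_iRT/V).
P(H2) required for 115 kPa of N2 = (3/1) × 115 = 345.0 kPa; available 535 kPa, so N2 is limiting.
P(H2) remaining = 535 − (3/1) × 115 = 190.0 kPa
P(gaseous products) = (2)/1 × 115 = 230.0 kPa
P_total at 250 °C = 190.0 + 230.0 = 420.0 kPa
Scaling to 142 °C: P = 420.0 × 415.15/523.15 = 333.3 kPa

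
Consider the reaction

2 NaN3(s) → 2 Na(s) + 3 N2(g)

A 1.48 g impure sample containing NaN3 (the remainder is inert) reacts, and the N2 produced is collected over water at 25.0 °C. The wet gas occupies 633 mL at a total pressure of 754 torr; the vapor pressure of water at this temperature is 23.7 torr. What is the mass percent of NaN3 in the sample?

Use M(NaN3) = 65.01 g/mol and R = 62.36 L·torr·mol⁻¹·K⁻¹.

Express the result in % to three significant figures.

P(N2) = 754 − 23.7 = 730.3 torr
n(N2) = PV/RT = (730.3 × 0.6330) / (62.36 × 298.15) = 0.02486 mol
n(NaN3) = (2/3) × 0.02486 = 0.01657 mol
m(NaN3) = 0.01657 × 65.01 = 1.077 g
%NaN3 = 1.077 / 1.48 × 100 = 72.77%

72.8 %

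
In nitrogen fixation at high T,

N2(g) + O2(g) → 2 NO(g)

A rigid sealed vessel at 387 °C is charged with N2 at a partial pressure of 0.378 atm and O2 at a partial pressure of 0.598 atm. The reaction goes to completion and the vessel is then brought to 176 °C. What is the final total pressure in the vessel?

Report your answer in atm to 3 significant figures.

At constant V, partial pressures at 387 °C are proportional to moles, so apply stoichiometry directly to pressures.
P(O2) required for 0.378 atm of N2 = (1/1) × 0.378 = 0.3780 atm; available 0.598 atm, so N2 is limiting.
P(O2) remaining = 0.598 − (1/1) × 0.378 = 0.2200 atm
P(gaseous products) = (2)/1 × 0.378 = 0.7560 atm
P_total at 387 °C = 0.2200 + 0.7560 = 0.9760 atm
Scaling to 176 °C: P = 0.9760 × 449.15/660.15 = 0.6640 atm

0.664 atm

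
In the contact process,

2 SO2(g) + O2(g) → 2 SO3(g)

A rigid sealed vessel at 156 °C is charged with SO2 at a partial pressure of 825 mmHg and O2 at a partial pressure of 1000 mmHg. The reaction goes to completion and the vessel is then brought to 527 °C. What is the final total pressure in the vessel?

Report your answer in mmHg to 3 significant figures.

Because the vessel is rigid and T is held at 156 °C, work the stoichiometry in partial pressures (P_i = n_iRT/V).
P(O2) required for 825 mmHg of SO2 = (1/2) × 825 = 412.5 mmHg; available 1000 mmHg, so SO2 is limiting.
P(O2) remaining = 1000 − (1/2) × 825 = 587.5 mmHg
P(gaseous products) = (2)/2 × 825 = 825.0 mmHg
P_total at 156 °C = 587.5 + 825.0 = 1412 mmHg
Scaling to 527 °C: P = 1412 × 800.15/429.15 = 2633 mmHg

2630 mmHg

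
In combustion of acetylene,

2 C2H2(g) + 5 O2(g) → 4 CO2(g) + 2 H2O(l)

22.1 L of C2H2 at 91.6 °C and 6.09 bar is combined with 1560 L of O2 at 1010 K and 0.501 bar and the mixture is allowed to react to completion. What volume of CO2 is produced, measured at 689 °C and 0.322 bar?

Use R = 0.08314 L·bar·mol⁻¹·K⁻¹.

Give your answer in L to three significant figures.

1850 L

n(C2H2) = PV/RT = (6.09 × 22.1) / (0.08314 × 364.75) = 4.438 mol
n(O2) = PV/RT = (0.501 × 1560) / (0.08314 × 1010) = 9.307 mol
For 4.438 mol C2H2, stoichiometry requires (5/2) × 4.438 = 11.09 mol O2; 9.307 mol is available, so O2 is limiting.
n(CO2) = (4/5) × 9.307 = 7.446 mol
V(CO2) = nRT/P = 7.446 × 0.08314 × 962.15 / 0.322 = 1850 L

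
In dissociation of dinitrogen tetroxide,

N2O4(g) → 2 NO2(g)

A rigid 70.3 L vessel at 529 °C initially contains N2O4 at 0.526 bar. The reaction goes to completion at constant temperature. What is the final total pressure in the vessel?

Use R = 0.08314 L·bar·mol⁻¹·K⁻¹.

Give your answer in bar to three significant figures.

At constant T and V, P ∝ n(gas): 1 mol gas → 2 mol gas.
P_final = (2/1) × 0.526 = 1.052 bar

1.05 bar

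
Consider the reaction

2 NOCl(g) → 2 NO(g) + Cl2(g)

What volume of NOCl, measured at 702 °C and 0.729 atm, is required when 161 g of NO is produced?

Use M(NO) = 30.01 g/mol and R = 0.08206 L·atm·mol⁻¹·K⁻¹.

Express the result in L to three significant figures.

589 L

n(NO) = 161.0 / 30.01 = 5.365 mol
n(NOCl) = (2/2) × 5.365 = 5.365 mol
V = nRT/P = 5.365 × 0.08206 × 975.15 / 0.729 = 588.9 L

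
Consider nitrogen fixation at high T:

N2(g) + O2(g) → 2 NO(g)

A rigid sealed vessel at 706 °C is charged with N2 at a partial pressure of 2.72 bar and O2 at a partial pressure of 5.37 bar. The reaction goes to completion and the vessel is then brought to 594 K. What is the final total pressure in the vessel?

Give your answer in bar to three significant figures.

With V and T fixed, P_i ∝ n_i, so the mole ratios apply directly to partial pressures at 706 °C.
P(O2) required for 2.72 bar of N2 = (1/1) × 2.72 = 2.720 bar; available 5.37 bar, so N2 is limiting.
P(O2) remaining = 5.37 − (1/1) × 2.72 = 2.650 bar
P(gaseous products) = (2)/1 × 2.72 = 5.440 bar
P_total at 706 °C = 2.650 + 5.440 = 8.090 bar
Scaling to 594 K: P = 8.090 × 594/979.15 = 4.908 bar

4.91 bar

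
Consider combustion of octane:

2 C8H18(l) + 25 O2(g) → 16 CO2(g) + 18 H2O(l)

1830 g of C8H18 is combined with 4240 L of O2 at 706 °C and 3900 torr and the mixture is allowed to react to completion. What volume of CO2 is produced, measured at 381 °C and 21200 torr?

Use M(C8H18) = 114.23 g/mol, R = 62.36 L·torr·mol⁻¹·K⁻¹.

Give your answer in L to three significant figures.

n(C8H18) = 1830 / 114.23 = 16.02 mol
n(O2) = PV/RT = (3900 × 4240) / (62.36 × 979.15) = 270.8 mol
For 16.02 mol C8H18, stoichiometry requires (25/2) × 16.02 = 200.2 mol O2; 270.8 mol is available, so C8H18 is limiting.
n(CO2) = (16/2) × 16.02 = 128.2 mol
V(CO2) = nRT/P = 128.2 × 62.36 × 654.15 / 21200 = 246.7 L

247 L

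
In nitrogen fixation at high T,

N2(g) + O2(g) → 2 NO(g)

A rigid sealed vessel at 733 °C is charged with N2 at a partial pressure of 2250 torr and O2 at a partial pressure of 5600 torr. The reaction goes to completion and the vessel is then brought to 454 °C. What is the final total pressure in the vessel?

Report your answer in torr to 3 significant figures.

5670 torr

At constant V, partial pressures at 733 °C are proportional to moles, so apply stoichiometry directly to pressures.
P(O2) required for 2250 torr of N2 = (1/1) × 2250 = 2250 torr; available 5600 torr, so N2 is limiting.
P(O2) remaining = 5600 − (1/1) × 2250 = 3350 torr
P(gaseous products) = (2)/1 × 2250 = 4500 torr
P_total at 733 °C = 3350 + 4500 = 7850 torr
Scaling to 454 °C: P = 7850 × 727.15/1006.15 = 5673 torr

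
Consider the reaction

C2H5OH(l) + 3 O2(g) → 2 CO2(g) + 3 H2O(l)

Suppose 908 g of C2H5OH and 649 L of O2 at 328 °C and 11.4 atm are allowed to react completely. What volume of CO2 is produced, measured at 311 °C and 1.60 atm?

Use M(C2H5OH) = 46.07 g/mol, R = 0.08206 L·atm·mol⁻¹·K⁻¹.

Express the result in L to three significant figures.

1180 L

n(C2H5OH) = 908 / 46.07 = 19.71 mol
n(O2) = PV/RT = (11.4 × 649) / (0.08206 × 601.15) = 150.0 mol
For 19.71 mol C2H5OH, stoichiometry requires (3/1) × 19.71 = 59.13 mol O2; 150.0 mol is available, so C2H5OH is limiting.
n(CO2) = (2/1) × 19.71 = 39.42 mol
V(CO2) = nRT/P = 39.42 × 0.08206 × 584.15 / 1.60 = 1181 L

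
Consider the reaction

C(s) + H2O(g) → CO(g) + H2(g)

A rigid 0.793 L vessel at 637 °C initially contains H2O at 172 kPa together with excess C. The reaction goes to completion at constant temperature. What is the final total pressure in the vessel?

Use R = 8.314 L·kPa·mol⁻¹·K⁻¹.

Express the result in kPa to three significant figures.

Rigid vessel, constant T ⇒ P scales with total gas moles (1 → 2).
P_final = (2/1) × 172 = 344.0 kPa

344 kPa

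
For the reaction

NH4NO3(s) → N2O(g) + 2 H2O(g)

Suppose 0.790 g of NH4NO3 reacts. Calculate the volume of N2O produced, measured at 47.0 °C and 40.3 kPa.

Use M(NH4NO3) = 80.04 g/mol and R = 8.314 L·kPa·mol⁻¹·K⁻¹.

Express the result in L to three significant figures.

n(NH4NO3) = 0.7900 / 80.04 = 0.009870 mol
n(N2O) = (1/1) × 0.009870 = 0.009870 mol
V = nRT/P = 0.009870 × 8.314 × 320.15 / 40.3 = 0.6519 L

0.652 L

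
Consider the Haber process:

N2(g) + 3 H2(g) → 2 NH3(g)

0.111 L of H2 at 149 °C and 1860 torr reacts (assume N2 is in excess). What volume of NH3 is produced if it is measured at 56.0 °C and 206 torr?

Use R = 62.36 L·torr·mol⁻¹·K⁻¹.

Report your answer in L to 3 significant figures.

0.521 L

n(H2) = PV/RT = (1860 × 0.111) / (62.36 × 422.15) = 0.007843 mol
n(NH3) = (2/3) × 0.007843 = 0.005229 mol
V = nRT/P = 0.005229 × 62.36 × 329.15 / 206 = 0.5210 L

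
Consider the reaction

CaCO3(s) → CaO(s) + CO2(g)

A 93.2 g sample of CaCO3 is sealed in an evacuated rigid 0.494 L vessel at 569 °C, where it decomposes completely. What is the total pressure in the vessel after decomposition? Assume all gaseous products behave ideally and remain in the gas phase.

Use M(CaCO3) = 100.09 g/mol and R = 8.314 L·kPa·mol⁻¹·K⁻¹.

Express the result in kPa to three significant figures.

13200 kPa

n(CaCO3) = 93.2 / 100.09 = 0.9312 mol
n(gas produced) = (1/1) × 0.9312 = 0.9312 mol
P = nRT/V = 0.9312 × 8.314 × 842.15 / 0.494 = 13200 kPa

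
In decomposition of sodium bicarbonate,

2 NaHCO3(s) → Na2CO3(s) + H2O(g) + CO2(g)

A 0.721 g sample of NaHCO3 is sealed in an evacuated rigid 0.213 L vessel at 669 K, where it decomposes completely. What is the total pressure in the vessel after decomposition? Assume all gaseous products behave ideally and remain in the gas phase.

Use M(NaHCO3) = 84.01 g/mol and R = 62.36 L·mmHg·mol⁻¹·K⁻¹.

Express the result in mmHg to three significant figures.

n(NaHCO3) = 0.721 / 84.01 = 0.008582 mol
n(gas produced) = (2/2) × 0.008582 = 0.008582 mol
P = nRT/V = 0.008582 × 62.36 × 669 / 0.213 = 1681 mmHg

1680 mmHg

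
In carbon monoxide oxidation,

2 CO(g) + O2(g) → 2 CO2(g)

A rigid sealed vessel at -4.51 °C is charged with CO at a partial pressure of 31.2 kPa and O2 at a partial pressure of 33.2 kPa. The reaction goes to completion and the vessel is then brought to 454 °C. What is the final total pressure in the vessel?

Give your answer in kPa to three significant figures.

Because the vessel is rigid and T is held at -4.51 °C, work the stoichiometry in partial pressures (P_i = n_iRT/V).
P(O2) required for 31.2 kPa of CO = (1/2) × 31.2 = 15.60 kPa; available 33.2 kPa, so CO is limiting.
P(O2) remaining = 33.2 − (1/2) × 31.2 = 17.60 kPa
P(gaseous products) = (2)/2 × 31.2 = 31.20 kPa
P_total at -4.51 °C = 17.60 + 31.20 = 48.80 kPa
Scaling to 454 °C: P = 48.80 × 727.15/268.64 = 132.1 kPa

132 kPa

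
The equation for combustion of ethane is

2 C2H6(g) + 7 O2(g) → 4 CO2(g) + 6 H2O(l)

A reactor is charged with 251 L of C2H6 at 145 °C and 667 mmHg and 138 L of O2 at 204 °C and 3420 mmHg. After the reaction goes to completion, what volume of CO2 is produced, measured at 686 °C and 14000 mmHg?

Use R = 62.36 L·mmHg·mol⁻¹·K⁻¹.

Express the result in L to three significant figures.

n(C2H6) = PV/RT = (667 × 251) / (62.36 × 418.15) = 6.420 mol
n(O2) = PV/RT = (3420 × 138) / (62.36 × 477.15) = 15.86 mol
For 6.420 mol C2H6, stoichiometry requires (7/2) × 6.420 = 22.47 mol O2; 15.86 mol is available, so O2 is limiting.
n(CO2) = (4/7) × 15.86 = 9.063 mol
V(CO2) = nRT/P = 9.063 × 62.36 × 959.15 / 14000 = 38.72 L

38.7 L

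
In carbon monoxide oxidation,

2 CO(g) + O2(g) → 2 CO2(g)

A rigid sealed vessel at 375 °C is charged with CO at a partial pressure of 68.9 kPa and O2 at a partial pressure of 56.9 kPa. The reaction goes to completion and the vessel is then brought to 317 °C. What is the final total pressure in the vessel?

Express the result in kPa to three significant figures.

At constant V, partial pressures at 375 °C are proportional to moles, so apply stoichiometry directly to pressures.
P(O2) required for 68.9 kPa of CO = (1/2) × 68.9 = 34.45 kPa; available 56.9 kPa, so CO is limiting.
P(O2) remaining = 56.9 − (1/2) × 68.9 = 22.45 kPa
P(gaseous products) = (2)/2 × 68.9 = 68.90 kPa
P_total at 375 °C = 22.45 + 68.90 = 91.35 kPa
Scaling to 317 °C: P = 91.35 × 590.15/648.15 = 83.18 kPa

83.2 kPa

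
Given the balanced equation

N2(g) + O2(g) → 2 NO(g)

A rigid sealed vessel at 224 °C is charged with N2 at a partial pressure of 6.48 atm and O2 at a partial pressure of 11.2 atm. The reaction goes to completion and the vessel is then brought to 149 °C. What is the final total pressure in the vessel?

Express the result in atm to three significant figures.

Because the vessel is rigid and T is held at 224 °C, work the stoichiometry in partial pressures (P_i = n_iRT/V).
P(O2) required for 6.48 atm of N2 = (1/1) × 6.48 = 6.480 atm; available 11.2 atm, so N2 is limiting.
P(O2) remaining = 11.2 − (1/1) × 6.48 = 4.720 atm
P(gaseous products) = (2)/1 × 6.48 = 12.96 atm
P_total at 224 °C = 4.720 + 12.96 = 17.68 atm
Scaling to 149 °C: P = 17.68 × 422.15/497.15 = 15.01 atm

15.0 atm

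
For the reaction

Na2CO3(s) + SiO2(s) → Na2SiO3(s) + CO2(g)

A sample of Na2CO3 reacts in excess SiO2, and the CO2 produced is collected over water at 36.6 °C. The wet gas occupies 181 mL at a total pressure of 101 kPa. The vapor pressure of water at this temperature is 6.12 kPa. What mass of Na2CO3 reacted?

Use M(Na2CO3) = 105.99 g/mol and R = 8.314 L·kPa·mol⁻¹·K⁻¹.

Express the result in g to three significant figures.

0.707 g

P(CO2) = 101 − 6.12 = 94.88 kPa
n(CO2) = PV/RT = (94.88 × 0.1810) / (8.314 × 309.75) = 0.006669 mol
n(Na2CO3) = (1/1) × 0.006669 = 0.006669 mol
m(Na2CO3) = 0.006669 × 105.99 = 0.7068 g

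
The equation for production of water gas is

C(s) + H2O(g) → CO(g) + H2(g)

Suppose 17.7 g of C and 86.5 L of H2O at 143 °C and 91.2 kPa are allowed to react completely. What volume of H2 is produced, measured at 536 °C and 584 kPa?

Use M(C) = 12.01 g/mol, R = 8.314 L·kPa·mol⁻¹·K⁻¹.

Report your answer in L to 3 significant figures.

n(C) = 17.7 / 12.01 = 1.474 mol
n(H2O) = PV/RT = (91.2 × 86.5) / (8.314 × 416.15) = 2.280 mol
For 1.474 mol C, stoichiometry requires (1/1) × 1.474 = 1.474 mol H2O; 2.280 mol is available, so C is limiting.
n(H2) = (1/1) × 1.474 = 1.474 mol
V(H2) = nRT/P = 1.474 × 8.314 × 809.15 / 584 = 16.98 L

17.0 L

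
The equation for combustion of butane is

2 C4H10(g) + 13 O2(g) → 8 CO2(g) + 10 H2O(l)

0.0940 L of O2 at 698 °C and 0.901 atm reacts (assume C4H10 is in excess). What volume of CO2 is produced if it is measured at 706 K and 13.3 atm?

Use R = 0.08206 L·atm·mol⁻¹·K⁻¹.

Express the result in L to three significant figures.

0.00285 L

n(O2) = PV/RT = (0.901 × 0.0940) / (0.08206 × 971.15) = 0.001063 mol
n(CO2) = (8/13) × 0.001063 = 0.0006542 mol
V = nRT/P = 0.0006542 × 0.08206 × 706 / 13.3 = 0.002850 L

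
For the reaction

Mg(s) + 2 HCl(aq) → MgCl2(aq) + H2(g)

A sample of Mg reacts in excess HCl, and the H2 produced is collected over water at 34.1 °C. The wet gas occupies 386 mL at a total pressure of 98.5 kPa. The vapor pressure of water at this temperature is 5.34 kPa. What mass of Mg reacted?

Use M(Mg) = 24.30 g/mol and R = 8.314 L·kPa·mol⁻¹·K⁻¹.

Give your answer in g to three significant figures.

P(H2) = 98.5 − 5.34 = 93.16 kPa
n(H2) = PV/RT = (93.16 × 0.3860) / (8.314 × 307.25) = 0.01408 mol
n(Mg) = (1/1) × 0.01408 = 0.01408 mol
m(Mg) = 0.01408 × 24.30 = 0.3421 g

0.342 g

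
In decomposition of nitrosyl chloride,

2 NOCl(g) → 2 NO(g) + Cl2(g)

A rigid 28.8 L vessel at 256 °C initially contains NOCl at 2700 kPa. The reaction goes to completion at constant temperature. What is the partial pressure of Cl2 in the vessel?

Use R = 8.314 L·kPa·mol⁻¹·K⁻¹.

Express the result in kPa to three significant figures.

1350 kPa

n(NOCl)₀ = PV/RT = (2700 × 28.8) / (8.314 × 529.15) = 17.68 mol
n(Cl2) = (1/2) × 17.68 = 8.840 mol
P(Cl2) = nRT/V = 8.840 × 8.314 × 529.15 / 28.8 = 1350 kPa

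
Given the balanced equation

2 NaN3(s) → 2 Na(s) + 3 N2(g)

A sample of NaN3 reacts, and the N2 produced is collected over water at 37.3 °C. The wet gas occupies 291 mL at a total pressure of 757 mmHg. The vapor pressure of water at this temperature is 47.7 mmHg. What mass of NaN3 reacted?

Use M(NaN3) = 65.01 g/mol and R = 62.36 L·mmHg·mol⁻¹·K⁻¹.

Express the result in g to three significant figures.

P(N2) = 757 − 47.7 = 709.3 mmHg
n(N2) = PV/RT = (709.3 × 0.2910) / (62.36 × 310.45) = 0.01066 mol
n(NaN3) = (2/3) × 0.01066 = 0.007107 mol
m(NaN3) = 0.007107 × 65.01 = 0.4620 g

0.462 g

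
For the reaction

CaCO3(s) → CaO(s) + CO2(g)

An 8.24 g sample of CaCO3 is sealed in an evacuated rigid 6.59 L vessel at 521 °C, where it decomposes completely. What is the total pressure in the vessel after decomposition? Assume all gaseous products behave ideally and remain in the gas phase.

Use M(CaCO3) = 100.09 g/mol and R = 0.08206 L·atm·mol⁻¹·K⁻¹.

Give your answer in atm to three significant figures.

0.814 atm

n(CaCO3) = 8.24 / 100.09 = 0.08233 mol
n(gas produced) = (1/1) × 0.08233 = 0.08233 mol
P = nRT/V = 0.08233 × 0.08206 × 794.15 / 6.59 = 0.8142 atm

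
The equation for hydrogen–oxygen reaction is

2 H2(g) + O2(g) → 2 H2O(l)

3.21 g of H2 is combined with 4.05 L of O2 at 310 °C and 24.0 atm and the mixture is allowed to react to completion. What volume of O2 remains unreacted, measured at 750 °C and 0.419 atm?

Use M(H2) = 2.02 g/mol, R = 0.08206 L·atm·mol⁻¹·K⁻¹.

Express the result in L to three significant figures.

248 L

n(H2) = 3.21 / 2.02 = 1.589 mol
n(O2) = PV/RT = (24.0 × 4.05) / (0.08206 × 583.15) = 2.031 mol
For 1.589 mol H2, stoichiometry requires (1/2) × 1.589 = 0.7945 mol O2; 2.031 mol is available, so H2 is limiting.
n(O2) consumed = (1/2) × 1.589 = 0.7945 mol; remaining = 2.031 − 0.7945 = 1.237 mol
V(O2) = nRT/P = 1.237 × 0.08206 × 1023.15 / 0.419 = 247.9 L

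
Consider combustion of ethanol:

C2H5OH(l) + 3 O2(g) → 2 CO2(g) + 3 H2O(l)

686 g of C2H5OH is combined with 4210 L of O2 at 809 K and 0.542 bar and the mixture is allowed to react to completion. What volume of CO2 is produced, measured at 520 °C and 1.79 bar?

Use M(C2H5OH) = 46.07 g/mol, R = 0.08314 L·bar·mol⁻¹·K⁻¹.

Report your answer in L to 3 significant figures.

833 L

n(C2H5OH) = 686 / 46.07 = 14.89 mol
n(O2) = PV/RT = (0.542 × 4210) / (0.08314 × 809) = 33.93 mol
For 14.89 mol C2H5OH, stoichiometry requires (3/1) × 14.89 = 44.67 mol O2; 33.93 mol is available, so O2 is limiting.
n(CO2) = (2/3) × 33.93 = 22.62 mol
V(CO2) = nRT/P = 22.62 × 0.08314 × 793.15 / 1.79 = 833.3 L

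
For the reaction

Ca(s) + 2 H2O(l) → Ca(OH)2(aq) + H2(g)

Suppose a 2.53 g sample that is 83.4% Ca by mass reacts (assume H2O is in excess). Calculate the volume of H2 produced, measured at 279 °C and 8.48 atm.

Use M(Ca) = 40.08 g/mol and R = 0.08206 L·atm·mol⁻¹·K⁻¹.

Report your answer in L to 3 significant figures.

mass of Ca = 2.53 × 83.4/100 = 2.110 g
n(Ca) = 2.110 / 40.08 = 0.05264 mol
n(H2) = (1/1) × 0.05264 = 0.05264 mol
V = nRT/P = 0.05264 × 0.08206 × 552.15 / 8.48 = 0.2813 L

0.281 L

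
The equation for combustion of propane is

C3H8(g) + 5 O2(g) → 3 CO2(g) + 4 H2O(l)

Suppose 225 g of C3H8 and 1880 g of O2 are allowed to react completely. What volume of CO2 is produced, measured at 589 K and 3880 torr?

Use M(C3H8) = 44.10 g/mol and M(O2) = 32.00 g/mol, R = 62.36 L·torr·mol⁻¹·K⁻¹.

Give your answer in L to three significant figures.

145 L

n(C3H8) = 225 / 44.10 = 5.102 mol
n(O2) = 1880 / 32.00 = 58.75 mol
For 5.102 mol C3H8, stoichiometry requires (5/1) × 5.102 = 25.51 mol O2; 58.75 mol is available, so C3H8 is limiting.
n(CO2) = (3/1) × 5.102 = 15.31 mol
V(CO2) = nRT/P = 15.31 × 62.36 × 589 / 3880 = 144.9 L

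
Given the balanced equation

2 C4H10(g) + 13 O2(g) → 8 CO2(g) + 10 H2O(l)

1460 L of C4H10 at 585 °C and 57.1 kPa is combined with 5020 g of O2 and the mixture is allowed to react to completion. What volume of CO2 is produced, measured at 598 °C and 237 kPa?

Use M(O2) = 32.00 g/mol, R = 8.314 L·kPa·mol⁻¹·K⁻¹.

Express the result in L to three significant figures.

n(C4H10) = PV/RT = (57.1 × 1460) / (8.314 × 858.15) = 11.68 mol
n(O2) = 5020 / 32.00 = 156.9 mol
For 11.68 mol C4H10, stoichiometry requires (13/2) × 11.68 = 75.92 mol O2; 156.9 mol is available, so C4H10 is limiting.
n(CO2) = (8/2) × 11.68 = 46.72 mol
V(CO2) = nRT/P = 46.72 × 8.314 × 871.15 / 237 = 1428 L

1430 L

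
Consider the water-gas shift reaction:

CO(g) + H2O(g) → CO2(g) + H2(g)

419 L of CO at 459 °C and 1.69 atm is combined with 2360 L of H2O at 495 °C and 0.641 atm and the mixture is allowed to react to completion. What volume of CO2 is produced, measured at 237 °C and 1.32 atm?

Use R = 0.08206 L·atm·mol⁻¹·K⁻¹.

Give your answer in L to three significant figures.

n(CO) = PV/RT = (1.69 × 419) / (0.08206 × 732.15) = 11.79 mol
n(H2O) = PV/RT = (0.641 × 2360) / (0.08206 × 768.15) = 24.00 mol
For 11.79 mol CO, stoichiometry requires (1/1) × 11.79 = 11.79 mol H2O; 24.00 mol is available, so CO is limiting.
n(CO2) = (1/1) × 11.79 = 11.79 mol
V(CO2) = nRT/P = 11.79 × 0.08206 × 510.15 / 1.32 = 373.9 L

374 L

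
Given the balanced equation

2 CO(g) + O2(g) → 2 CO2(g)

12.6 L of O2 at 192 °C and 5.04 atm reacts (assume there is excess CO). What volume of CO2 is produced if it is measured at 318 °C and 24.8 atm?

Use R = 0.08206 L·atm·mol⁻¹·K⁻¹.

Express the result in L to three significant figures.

n(O2) = PV/RT = (5.04 × 12.6) / (0.08206 × 465.15) = 1.664 mol
n(CO2) = (2/1) × 1.664 = 3.328 mol
V = nRT/P = 3.328 × 0.08206 × 591.15 / 24.8 = 6.510 L

6.51 L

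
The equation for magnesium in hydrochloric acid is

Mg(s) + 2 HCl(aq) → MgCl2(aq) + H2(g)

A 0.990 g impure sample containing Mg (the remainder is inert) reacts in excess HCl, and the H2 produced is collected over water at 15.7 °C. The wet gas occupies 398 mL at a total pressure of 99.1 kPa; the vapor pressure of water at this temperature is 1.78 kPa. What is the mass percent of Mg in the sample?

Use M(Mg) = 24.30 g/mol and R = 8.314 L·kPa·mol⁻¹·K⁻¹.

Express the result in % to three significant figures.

P(H2) = 99.1 − 1.78 = 97.32 kPa
n(H2) = PV/RT = (97.32 × 0.3980) / (8.314 × 288.85) = 0.01613 mol
n(Mg) = (1/1) × 0.01613 = 0.01613 mol
m(Mg) = 0.01613 × 24.30 = 0.3920 g
%Mg = 0.3920 / 0.990 × 100 = 39.60%

39.6 %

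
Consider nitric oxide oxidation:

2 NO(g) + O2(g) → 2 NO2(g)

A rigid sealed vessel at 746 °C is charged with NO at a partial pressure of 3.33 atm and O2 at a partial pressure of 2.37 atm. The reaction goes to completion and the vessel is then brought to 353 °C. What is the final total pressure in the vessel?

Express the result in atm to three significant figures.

At constant V, partial pressures at 746 °C are proportional to moles, so apply stoichiometry directly to pressures.
P(O2) required for 3.33 atm of NO = (1/2) × 3.33 = 1.665 atm; available 2.37 atm, so NO is limiting.
P(O2) remaining = 2.37 − (1/2) × 3.33 = 0.7050 atm
P(gaseous products) = (2)/2 × 3.33 = 3.330 atm
P_total at 746 °C = 0.7050 + 3.330 = 4.035 atm
Scaling to 353 °C: P = 4.035 × 626.15/1019.15 = 2.479 atm

2.48 atm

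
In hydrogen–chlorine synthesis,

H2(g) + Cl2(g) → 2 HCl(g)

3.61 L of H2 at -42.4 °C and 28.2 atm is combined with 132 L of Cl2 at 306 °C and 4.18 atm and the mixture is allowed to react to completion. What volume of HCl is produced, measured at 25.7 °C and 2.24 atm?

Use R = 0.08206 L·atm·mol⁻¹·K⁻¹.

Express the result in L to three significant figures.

n(H2) = PV/RT = (28.2 × 3.61) / (0.08206 × 230.75) = 5.376 mol
n(Cl2) = PV/RT = (4.18 × 132) / (0.08206 × 579.15) = 11.61 mol
For 5.376 mol H2, stoichiometry requires (1/1) × 5.376 = 5.376 mol Cl2; 11.61 mol is available, so H2 is limiting.
n(HCl) = (2/1) × 5.376 = 10.75 mol
V(HCl) = nRT/P = 10.75 × 0.08206 × 298.85 / 2.24 = 117.7 L

118 L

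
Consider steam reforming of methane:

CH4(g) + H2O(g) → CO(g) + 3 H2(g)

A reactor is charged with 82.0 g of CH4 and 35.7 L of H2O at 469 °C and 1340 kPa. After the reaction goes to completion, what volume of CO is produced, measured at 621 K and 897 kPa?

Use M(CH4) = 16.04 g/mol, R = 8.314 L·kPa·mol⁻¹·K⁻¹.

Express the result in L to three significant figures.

29.4 L

n(CH4) = 82.0 / 16.04 = 5.112 mol
n(H2O) = PV/RT = (1340 × 35.7) / (8.314 × 742.15) = 7.753 mol
For 5.112 mol CH4, stoichiometry requires (1/1) × 5.112 = 5.112 mol H2O; 7.753 mol is available, so CH4 is limiting.
n(CO) = (1/1) × 5.112 = 5.112 mol
V(CO) = nRT/P = 5.112 × 8.314 × 621 / 897 = 29.42 L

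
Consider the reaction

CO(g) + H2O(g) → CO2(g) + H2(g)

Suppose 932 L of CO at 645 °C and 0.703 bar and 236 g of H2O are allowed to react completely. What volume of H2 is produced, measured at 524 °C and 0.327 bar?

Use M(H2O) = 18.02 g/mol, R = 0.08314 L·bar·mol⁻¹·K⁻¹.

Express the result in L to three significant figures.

1740 L

n(CO) = PV/RT = (0.703 × 932) / (0.08314 × 918.15) = 8.583 mol
n(H2O) = 236 / 18.02 = 13.10 mol
For 8.583 mol CO, stoichiometry requires (1/1) × 8.583 = 8.583 mol H2O; 13.10 mol is available, so CO is limiting.
n(H2) = (1/1) × 8.583 = 8.583 mol
V(H2) = nRT/P = 8.583 × 0.08314 × 797.15 / 0.327 = 1740 L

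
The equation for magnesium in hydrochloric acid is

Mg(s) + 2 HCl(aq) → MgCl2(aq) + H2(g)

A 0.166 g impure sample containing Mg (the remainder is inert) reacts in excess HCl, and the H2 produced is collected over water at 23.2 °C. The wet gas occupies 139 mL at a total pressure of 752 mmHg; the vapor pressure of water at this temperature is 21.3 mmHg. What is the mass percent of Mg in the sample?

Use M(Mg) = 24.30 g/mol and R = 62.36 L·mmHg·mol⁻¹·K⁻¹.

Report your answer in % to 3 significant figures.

P(H2) = 752 − 21.3 = 730.7 mmHg
n(H2) = PV/RT = (730.7 × 0.1390) / (62.36 × 296.35) = 0.005496 mol
n(Mg) = (1/1) × 0.005496 = 0.005496 mol
m(Mg) = 0.005496 × 24.30 = 0.1336 g
%Mg = 0.1336 / 0.166 × 100 = 80.48%

80.5 %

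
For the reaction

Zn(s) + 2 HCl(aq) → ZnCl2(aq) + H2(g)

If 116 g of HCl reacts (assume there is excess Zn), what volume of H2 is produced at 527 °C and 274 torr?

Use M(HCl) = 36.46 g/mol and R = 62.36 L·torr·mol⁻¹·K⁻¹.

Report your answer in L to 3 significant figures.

n(HCl) = 116.0 / 36.46 = 3.182 mol
n(H2) = (1/2) × 3.182 = 1.591 mol
V = nRT/P = 1.591 × 62.36 × 800.15 / 274 = 289.7 L

290 L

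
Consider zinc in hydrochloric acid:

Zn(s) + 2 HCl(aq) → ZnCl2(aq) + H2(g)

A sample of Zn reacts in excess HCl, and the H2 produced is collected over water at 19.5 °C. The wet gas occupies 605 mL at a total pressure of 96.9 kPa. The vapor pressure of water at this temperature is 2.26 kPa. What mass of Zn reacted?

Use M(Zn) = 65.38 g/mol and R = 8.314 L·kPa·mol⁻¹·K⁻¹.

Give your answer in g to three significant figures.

1.54 g

P(H2) = 96.9 − 2.26 = 94.64 kPa
n(H2) = PV/RT = (94.64 × 0.6050) / (8.314 × 292.65) = 0.02353 mol
n(Zn) = (1/1) × 0.02353 = 0.02353 mol
m(Zn) = 0.02353 × 65.38 = 1.538 g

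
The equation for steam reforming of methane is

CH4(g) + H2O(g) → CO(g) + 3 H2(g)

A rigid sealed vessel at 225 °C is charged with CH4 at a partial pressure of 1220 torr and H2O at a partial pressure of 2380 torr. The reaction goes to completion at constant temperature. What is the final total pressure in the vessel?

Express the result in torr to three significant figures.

At constant V, partial pressures at 225 °C are proportional to moles, so apply stoichiometry directly to pressures.
P(H2O) required for 1220 torr of CH4 = (1/1) × 1220 = 1220 torr; available 2380 torr, so CH4 is limiting.
P(H2O) remaining = 2380 − (1/1) × 1220 = 1160 torr
P(gaseous products) = (1+3)/1 × 1220 = 4880 torr
P_total at 225 °C = 1160 + 4880 = 6040 torr

6040 torr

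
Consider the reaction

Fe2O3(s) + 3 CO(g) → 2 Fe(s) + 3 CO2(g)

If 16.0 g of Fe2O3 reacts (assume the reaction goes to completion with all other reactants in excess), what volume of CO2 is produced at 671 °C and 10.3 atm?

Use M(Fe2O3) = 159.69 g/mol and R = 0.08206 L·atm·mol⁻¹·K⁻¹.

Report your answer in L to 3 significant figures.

n(Fe2O3) = 16.00 / 159.69 = 0.1002 mol
n(CO2) = (3/1) × 0.1002 = 0.3006 mol
V = nRT/P = 0.3006 × 0.08206 × 944.15 / 10.3 = 2.261 L

2.26 L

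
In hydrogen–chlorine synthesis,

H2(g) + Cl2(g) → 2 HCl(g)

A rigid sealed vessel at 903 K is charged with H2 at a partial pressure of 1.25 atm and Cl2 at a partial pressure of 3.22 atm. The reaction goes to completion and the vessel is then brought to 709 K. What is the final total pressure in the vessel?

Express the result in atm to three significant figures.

With V and T fixed, P_i ∝ n_i, so the mole ratios apply directly to partial pressures at 903 K.
P(Cl2) required for 1.25 atm of H2 = (1/1) × 1.25 = 1.250 atm; available 3.22 atm, so H2 is limiting.
P(Cl2) remaining = 3.22 − (1/1) × 1.25 = 1.970 atm
P(gaseous products) = (2)/1 × 1.25 = 2.500 atm
P_total at 903 K = 1.970 + 2.500 = 4.470 atm
Scaling to 709 K: P = 4.470 × 709/903 = 3.510 atm

3.51 atm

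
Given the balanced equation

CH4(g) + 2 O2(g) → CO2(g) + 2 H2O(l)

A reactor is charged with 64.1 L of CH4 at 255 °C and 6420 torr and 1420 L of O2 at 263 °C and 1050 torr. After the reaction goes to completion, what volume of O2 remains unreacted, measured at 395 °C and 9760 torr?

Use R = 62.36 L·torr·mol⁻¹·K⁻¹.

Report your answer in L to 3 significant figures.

n(CH4) = PV/RT = (6420 × 64.1) / (62.36 × 528.15) = 12.49 mol
n(O2) = PV/RT = (1050 × 1420) / (62.36 × 536.15) = 44.59 mol
For 12.49 mol CH4, stoichiometry requires (2/1) × 12.49 = 24.98 mol O2; 44.59 mol is available, so CH4 is limiting.
n(O2) consumed = (2/1) × 12.49 = 24.98 mol; remaining = 44.59 − 24.98 = 19.61 mol
V(O2) = nRT/P = 19.61 × 62.36 × 668.15 / 9760 = 83.72 L

83.7 L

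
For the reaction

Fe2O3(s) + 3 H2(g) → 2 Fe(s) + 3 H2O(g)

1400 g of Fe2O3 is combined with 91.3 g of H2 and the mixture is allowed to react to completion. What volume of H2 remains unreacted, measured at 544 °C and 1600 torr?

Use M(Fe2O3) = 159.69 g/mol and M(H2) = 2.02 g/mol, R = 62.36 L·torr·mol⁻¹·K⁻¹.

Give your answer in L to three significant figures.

602 L

n(Fe2O3) = 1400 / 159.69 = 8.767 mol
n(H2) = 91.3 / 2.02 = 45.20 mol
For 8.767 mol Fe2O3, stoichiometry requires (3/1) × 8.767 = 26.30 mol H2; 45.20 mol is available, so Fe2O3 is limiting.
n(H2) consumed = (3/1) × 8.767 = 26.30 mol; remaining = 45.20 − 26.30 = 18.90 mol
V(H2) = nRT/P = 18.90 × 62.36 × 817.15 / 1600 = 601.9 L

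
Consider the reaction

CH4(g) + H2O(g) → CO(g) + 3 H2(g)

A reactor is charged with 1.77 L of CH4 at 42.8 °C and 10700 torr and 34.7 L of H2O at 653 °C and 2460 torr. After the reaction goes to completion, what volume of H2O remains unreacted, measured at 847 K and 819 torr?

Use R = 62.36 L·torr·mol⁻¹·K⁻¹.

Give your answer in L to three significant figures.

33.3 L

n(CH4) = PV/RT = (10700 × 1.77) / (62.36 × 315.95) = 0.9612 mol
n(H2O) = PV/RT = (2460 × 34.7) / (62.36 × 926.15) = 1.478 mol
For 0.9612 mol CH4, stoichiometry requires (1/1) × 0.9612 = 0.9612 mol H2O; 1.478 mol is available, so CH4 is limiting.
n(H2O) consumed = (1/1) × 0.9612 = 0.9612 mol; remaining = 1.478 − 0.9612 = 0.5168 mol
V(H2O) = nRT/P = 0.5168 × 62.36 × 847 / 819 = 33.33 L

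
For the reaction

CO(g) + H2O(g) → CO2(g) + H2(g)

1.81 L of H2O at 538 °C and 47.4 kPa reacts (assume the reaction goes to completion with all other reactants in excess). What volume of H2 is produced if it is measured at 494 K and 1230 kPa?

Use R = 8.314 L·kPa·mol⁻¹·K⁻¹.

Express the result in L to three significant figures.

n(H2O) = PV/RT = (47.4 × 1.81) / (8.314 × 811.15) = 0.01272 mol
n(H2) = (1/1) × 0.01272 = 0.01272 mol
V = nRT/P = 0.01272 × 8.314 × 494 / 1230 = 0.04247 L

0.0425 L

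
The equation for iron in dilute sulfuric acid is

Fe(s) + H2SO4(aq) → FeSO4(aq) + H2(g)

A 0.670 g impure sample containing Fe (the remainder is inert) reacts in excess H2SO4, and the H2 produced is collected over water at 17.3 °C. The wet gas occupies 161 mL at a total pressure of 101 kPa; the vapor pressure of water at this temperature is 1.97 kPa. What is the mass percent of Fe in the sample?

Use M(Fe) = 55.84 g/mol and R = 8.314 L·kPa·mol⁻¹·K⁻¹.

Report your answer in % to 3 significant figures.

55.0 %

P(H2) = 101 − 1.97 = 99.03 kPa
n(H2) = PV/RT = (99.03 × 0.1610) / (8.314 × 290.45) = 0.006603 mol
n(Fe) = (1/1) × 0.006603 = 0.006603 mol
m(Fe) = 0.006603 × 55.84 = 0.3687 g
%Fe = 0.3687 / 0.670 × 100 = 55.03%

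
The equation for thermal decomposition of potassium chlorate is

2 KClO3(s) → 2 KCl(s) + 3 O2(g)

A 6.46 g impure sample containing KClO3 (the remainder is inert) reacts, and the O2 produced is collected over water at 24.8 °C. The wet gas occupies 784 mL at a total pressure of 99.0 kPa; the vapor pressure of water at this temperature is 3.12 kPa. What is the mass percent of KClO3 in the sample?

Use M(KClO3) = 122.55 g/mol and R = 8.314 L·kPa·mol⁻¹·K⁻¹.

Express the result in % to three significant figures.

38.4 %

P(O2) = 99.0 − 3.12 = 95.88 kPa
n(O2) = PV/RT = (95.88 × 0.7840) / (8.314 × 297.95) = 0.03035 mol
n(KClO3) = (2/3) × 0.03035 = 0.02023 mol
m(KClO3) = 0.02023 × 122.55 = 2.479 g
%KClO3 = 2.479 / 6.46 × 100 = 38.37%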